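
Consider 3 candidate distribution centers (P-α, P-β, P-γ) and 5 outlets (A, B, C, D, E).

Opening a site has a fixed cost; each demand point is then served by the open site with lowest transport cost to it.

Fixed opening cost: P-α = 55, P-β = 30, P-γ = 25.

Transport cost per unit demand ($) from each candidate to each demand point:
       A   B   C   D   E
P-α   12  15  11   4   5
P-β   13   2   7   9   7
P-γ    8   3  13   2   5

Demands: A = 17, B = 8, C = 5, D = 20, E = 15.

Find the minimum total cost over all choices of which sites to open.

Open {P-β, P-γ}: assign each demand point to its cheapest open site.
  A→P-γ 17×8=136, B→P-β 8×2=16, C→P-β 5×7=35, D→P-γ 20×2=40, E→P-γ 15×5=75
  transport cost 302, fixed 55 → total 357.
Compare {P-γ}: transport cost 340 + fixed 25 = 365.
Compare {P-α, P-γ}: transport cost 330 + fixed 80 = 410.
Compare {P-α, P-β, P-γ}: transport cost 302 + fixed 110 = 412.
All other subsets cost ≥ 365. Minimum total cost: 357.

357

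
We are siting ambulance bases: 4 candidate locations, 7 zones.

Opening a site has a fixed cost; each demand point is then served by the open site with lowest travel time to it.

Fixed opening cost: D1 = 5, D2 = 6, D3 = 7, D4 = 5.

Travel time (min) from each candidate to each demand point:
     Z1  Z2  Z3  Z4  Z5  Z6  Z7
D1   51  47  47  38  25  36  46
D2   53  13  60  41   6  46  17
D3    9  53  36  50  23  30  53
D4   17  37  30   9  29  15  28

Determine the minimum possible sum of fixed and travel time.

117

Open {D2, D3, D4}: assign each demand point to its cheapest open site.
  Z1→D3 9, Z2→D2 13, Z3→D4 30, Z4→D4 9, Z5→D2 6, Z6→D4 15, Z7→D2 17
  travel time 99, fixed 18 → total 117.
Compare {D2, D4}: travel time 107 + fixed 11 = 118.
Compare {D1, D2, D3, D4}: travel time 99 + fixed 23 = 122.
Compare {D1, D2, D4}: travel time 107 + fixed 16 = 123.
All other subsets cost ≥ 118. Minimum total cost: 117.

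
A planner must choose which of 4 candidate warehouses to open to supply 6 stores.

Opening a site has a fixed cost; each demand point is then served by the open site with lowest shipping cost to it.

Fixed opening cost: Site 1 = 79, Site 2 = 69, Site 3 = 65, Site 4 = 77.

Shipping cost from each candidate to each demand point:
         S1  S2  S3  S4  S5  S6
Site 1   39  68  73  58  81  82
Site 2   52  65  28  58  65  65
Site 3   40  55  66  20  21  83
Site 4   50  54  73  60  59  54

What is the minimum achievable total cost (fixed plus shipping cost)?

350

Open {Site 3}: assign each demand point to its cheapest open site.
  S1→Site 3 40, S2→Site 3 55, S3→Site 3 66, S4→Site 3 20, S5→Site 3 21, S6→Site 3 83
  shipping cost 285, fixed 65 → total 350.
Compare {Site 2, Site 3}: shipping cost 229 + fixed 134 = 363.
Compare {Site 3, Site 4}: shipping cost 255 + fixed 142 = 397.
Compare {Site 2}: shipping cost 333 + fixed 69 = 402.
All other subsets cost ≥ 363. Minimum total cost: 350.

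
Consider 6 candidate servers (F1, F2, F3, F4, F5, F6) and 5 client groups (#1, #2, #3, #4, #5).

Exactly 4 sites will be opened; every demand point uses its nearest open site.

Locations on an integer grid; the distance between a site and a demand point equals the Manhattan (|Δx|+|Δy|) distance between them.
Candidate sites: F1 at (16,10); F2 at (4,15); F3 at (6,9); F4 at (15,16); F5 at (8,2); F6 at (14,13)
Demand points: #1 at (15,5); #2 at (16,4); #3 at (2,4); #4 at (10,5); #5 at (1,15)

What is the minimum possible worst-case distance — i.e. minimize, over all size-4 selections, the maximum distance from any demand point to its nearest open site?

8

Open {F1, F2, F3, F5}.
  Farthest demand point is #3 at distance 8 (to F5); all others are ≤ 8.
With {F1, F2, F4, F5} the worst case is 8.
With {F1, F2, F5, F6} the worst case is 8.
No size-4 selection achieves below 8.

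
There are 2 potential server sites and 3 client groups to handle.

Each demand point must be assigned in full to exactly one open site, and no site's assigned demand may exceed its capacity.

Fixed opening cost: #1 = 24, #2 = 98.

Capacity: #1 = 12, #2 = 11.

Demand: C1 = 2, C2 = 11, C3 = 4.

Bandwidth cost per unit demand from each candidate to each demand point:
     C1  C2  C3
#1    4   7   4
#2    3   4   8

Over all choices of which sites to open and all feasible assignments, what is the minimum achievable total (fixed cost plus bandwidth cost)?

Open {#1, #2}; cheapest assignment that respects the capacities:
  #1 (cap 12, load 6): C1, C3 — cost 2×4 + 4×4 = 24
  #2 (cap 11, load 11): C2 — cost 11×4 = 44
  Shipping 68, fixed 122 → total 190.
  Any other capacity-feasible assignment to {#1, #2} ships for at least 68.
Total demand is 17 and no other set of sites has combined capacity ≥ 17, so {#1, #2} is the only feasible choice of open sites. Minimum: 190.

190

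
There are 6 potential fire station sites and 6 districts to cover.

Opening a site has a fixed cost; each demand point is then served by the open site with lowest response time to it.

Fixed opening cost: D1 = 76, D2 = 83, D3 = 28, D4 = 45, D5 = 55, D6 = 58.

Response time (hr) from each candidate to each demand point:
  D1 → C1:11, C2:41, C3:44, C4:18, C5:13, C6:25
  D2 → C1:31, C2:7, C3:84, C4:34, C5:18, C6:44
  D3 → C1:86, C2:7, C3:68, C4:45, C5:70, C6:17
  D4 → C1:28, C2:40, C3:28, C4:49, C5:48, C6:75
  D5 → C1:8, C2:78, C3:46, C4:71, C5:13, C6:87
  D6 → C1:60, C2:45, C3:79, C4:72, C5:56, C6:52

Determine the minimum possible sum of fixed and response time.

Open {D1, D3}: assign each demand point to its cheapest open site.
  C1→D1 11, C2→D3 7, C3→D1 44, C4→D1 18, C5→D1 13, C6→D3 17
  response time 110, fixed 104 → total 214.
Compare {D3, D5}: response time 136 + fixed 83 = 219.
Compare {D1}: response time 152 + fixed 76 = 228.
Compare {D1, D3, D4}: response time 94 + fixed 149 = 243.
All other subsets cost ≥ 219. Minimum total cost: 214.

214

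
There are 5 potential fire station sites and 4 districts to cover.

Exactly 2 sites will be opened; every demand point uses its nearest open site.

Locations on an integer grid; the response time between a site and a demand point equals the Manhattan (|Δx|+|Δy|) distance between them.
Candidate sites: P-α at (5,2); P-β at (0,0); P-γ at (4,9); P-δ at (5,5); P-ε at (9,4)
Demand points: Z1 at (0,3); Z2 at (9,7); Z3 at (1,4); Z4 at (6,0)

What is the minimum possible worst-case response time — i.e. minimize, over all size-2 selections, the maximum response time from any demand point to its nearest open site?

Open {P-α, P-δ}.
  Farthest demand point is Z1 at response time 6 (to P-α); all others are ≤ 6.
With {P-α, P-ε} the worst case is 6.
With {P-β, P-δ} the worst case is 6.
No size-2 selection achieves below 6.

6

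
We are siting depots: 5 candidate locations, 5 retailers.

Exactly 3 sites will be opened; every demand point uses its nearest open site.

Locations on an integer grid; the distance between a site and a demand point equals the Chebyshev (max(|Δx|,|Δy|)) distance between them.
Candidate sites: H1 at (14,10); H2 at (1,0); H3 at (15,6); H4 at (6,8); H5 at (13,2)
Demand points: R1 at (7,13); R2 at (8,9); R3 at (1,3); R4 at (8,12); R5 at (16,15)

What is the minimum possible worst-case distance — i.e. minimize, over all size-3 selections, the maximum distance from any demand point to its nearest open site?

5

Open {H1, H2, H4}.
  Farthest demand point is R1 at distance 5 (to H4); all others are ≤ 5.
With {H1, H3, H4} the worst case is 5.
With {H1, H4, H5} the worst case is 5.
No size-3 selection achieves below 5.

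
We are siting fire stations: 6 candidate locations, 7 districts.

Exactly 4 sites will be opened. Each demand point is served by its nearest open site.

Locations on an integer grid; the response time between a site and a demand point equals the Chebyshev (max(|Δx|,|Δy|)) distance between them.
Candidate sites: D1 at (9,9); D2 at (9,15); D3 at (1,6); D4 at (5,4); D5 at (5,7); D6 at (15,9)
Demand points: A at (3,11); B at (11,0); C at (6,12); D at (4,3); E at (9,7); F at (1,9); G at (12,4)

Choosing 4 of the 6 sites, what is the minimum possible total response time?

24

Open {D1, D3, D4, D5}.
  A→D5 4, B→D4 6, C→D1 3, D→D4 1, E→D1 2, F→D3 3, G→D1 5  ⇒ total 24.
Compare {D1, D2, D3, D4}: total 25.
Compare {D1, D2, D4, D5}: total 25.
No size-4 selection does better; minimum is 24.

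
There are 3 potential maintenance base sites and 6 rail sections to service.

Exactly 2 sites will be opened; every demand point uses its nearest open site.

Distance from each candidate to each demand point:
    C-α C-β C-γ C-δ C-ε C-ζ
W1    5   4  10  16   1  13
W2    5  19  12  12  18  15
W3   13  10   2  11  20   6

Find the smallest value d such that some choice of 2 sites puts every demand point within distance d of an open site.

11

Open {W1, W3}.
  Farthest demand point is C-δ at distance 11 (to W3); all others are ≤ 11.
With {W1, W2} the worst case is 13.
With {W2, W3} the worst case is 18.
No size-2 selection achieves below 11.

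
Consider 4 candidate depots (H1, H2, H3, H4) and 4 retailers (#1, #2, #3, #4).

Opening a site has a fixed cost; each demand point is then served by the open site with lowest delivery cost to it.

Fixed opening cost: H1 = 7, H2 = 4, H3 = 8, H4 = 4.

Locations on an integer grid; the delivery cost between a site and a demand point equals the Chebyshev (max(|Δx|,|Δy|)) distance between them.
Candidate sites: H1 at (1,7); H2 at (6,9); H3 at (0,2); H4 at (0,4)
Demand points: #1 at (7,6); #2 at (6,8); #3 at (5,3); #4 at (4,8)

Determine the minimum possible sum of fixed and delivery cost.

16

Open {H2}: assign each demand point to its cheapest open site.
  #1→H2 3, #2→H2 1, #3→H2 6, #4→H2 2
  delivery cost 12, fixed 4 → total 16.
Compare {H2, H4}: delivery cost 11 + fixed 8 = 19.
Compare {H1, H2}: delivery cost 10 + fixed 11 = 21.
Compare {H2, H3}: delivery cost 11 + fixed 12 = 23.
All other subsets cost ≥ 19. Minimum total cost: 16.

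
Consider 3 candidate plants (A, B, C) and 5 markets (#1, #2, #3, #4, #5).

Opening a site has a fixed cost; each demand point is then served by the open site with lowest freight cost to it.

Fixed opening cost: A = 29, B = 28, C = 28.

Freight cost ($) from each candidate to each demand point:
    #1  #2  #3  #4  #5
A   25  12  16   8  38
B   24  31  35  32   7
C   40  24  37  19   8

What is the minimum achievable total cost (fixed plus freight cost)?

Open {A, B}: assign each demand point to its cheapest open site.
  #1→B 24, #2→A 12, #3→A 16, #4→A 8, #5→B 7
  freight cost 67, fixed 57 → total 124.
Compare {A, C}: freight cost 69 + fixed 57 = 126.
Compare {A}: freight cost 99 + fixed 29 = 128.
Compare {A, B, C}: freight cost 67 + fixed 85 = 152.
All other subsets cost ≥ 126. Minimum total cost: 124.

124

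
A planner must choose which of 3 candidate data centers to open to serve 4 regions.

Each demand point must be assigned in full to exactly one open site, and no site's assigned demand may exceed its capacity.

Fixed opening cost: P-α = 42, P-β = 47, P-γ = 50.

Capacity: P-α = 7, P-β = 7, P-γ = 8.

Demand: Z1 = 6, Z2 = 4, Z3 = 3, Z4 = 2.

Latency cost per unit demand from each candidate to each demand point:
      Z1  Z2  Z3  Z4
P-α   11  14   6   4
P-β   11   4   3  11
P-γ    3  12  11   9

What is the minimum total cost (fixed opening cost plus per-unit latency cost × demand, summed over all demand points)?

Open {P-β, P-γ}; cheapest assignment that respects the capacities:
  P-β (cap 7, load 7): Z2, Z3 — cost 4×4 + 3×3 = 25
  P-γ (cap 8, load 8): Z1, Z4 — cost 6×3 + 2×9 = 36
  Shipping 61, fixed 97 → total 158.
  Any other capacity-feasible assignment to {P-β, P-γ} ships for at least 61.
Compare {P-α, P-β, P-γ}: its best feasible assignment gives total 190.
Compare {P-α, P-γ}: its best feasible assignment gives total 202.
Every other set of open sites that can feasibly serve all demand totals ≥ 190 even under its best assignment. Minimum: 158.

158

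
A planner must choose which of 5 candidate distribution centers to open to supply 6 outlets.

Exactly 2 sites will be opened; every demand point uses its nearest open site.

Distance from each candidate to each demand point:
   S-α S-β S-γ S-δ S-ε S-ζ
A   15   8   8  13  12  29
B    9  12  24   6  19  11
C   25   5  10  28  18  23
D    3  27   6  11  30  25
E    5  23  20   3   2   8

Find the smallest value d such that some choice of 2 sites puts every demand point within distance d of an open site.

8

Open {A, E}.
  Farthest demand point is S-β at distance 8 (to A); all others are ≤ 8.
With {C, E} the worst case is 10.
With {A, B} the worst case is 12.
No size-2 selection achieves below 8.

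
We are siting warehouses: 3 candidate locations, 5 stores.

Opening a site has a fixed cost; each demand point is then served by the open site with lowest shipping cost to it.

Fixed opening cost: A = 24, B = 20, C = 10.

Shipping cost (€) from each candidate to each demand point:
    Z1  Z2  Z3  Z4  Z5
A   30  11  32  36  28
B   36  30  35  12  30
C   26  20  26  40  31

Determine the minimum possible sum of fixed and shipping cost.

144

Open {B, C}: assign each demand point to its cheapest open site.
  Z1→C 26, Z2→C 20, Z3→C 26, Z4→B 12, Z5→B 30
  shipping cost 114, fixed 30 → total 144.
Compare {C}: shipping cost 143 + fixed 10 = 153.
Compare {A, B}: shipping cost 113 + fixed 44 = 157.
Compare {A, B, C}: shipping cost 103 + fixed 54 = 157.
All other subsets cost ≥ 153. Minimum total cost: 144.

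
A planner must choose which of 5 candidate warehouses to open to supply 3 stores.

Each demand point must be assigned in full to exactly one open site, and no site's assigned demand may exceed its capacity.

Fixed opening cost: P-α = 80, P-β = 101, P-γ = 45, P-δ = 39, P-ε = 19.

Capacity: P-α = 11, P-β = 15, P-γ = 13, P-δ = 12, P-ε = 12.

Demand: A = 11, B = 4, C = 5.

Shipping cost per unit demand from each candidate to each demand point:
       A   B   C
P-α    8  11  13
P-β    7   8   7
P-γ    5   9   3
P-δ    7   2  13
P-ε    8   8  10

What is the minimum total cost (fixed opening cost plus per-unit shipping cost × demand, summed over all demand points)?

201

Open {P-γ, P-ε}; cheapest assignment that respects the capacities:
  P-γ (cap 13, load 11): A — cost 11×5 = 55
  P-ε (cap 12, load 9): B, C — cost 4×8 + 5×10 = 82
  Shipping 137, fixed 64 → total 201.
  Any other capacity-feasible assignment to {P-γ, P-ε} ships for at least 137.
Compare {P-γ, P-δ}: its best feasible assignment gives total 212.
Compare {P-γ, P-δ, P-ε}: its best feasible assignment gives total 214.
Every other set of open sites that can feasibly serve all demand totals ≥ 212 even under its best assignment. Minimum: 201.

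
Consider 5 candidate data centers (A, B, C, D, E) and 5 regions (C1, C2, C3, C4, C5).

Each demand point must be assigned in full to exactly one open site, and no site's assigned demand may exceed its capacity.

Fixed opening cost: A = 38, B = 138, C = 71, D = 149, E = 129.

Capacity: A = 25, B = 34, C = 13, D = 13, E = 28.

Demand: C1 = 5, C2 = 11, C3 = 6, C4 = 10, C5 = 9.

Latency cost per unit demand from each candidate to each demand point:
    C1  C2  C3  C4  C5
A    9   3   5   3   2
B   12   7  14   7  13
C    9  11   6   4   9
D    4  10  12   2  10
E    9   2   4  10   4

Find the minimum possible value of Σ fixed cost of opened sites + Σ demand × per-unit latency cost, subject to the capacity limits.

306

Open {A, E}; cheapest assignment that respects the capacities:
  A (cap 25, load 24): C1, C4, C5 — cost 5×9 + 10×3 + 9×2 = 93
  E (cap 28, load 17): C2, C3 — cost 11×2 + 6×4 = 46
  Shipping 139, fixed 167 → total 306.
  Any other capacity-feasible assignment to {A, E} ships for at least 139.
Compare {A, C, E}: its best feasible assignment gives total 377.
Compare {A, B}: its best feasible assignment gives total 391.
Every other set of open sites that can feasibly serve all demand totals ≥ 377 even under its best assignment. Minimum: 306.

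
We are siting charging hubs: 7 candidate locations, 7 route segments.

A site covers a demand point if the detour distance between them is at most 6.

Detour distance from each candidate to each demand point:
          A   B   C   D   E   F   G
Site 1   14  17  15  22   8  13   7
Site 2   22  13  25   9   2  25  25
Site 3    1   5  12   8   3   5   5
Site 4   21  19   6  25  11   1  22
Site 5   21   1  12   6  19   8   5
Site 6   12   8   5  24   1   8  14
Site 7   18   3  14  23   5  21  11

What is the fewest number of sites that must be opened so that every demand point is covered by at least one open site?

Coverage sets (demand points within 6 of each site):
  Site 1: {}
  Site 2: {E}
  Site 3: {A, B, E, F, G}
  Site 4: {C, F}
  Site 5: {B, D, G}
  Site 6: {C, E}
  Site 7: {B, E}
No 2 sites suffice: every size-2 union leaves at least one demand point uncovered.
But {Site 3, Site 4, Site 5} covers everything, so the minimum is 3.

3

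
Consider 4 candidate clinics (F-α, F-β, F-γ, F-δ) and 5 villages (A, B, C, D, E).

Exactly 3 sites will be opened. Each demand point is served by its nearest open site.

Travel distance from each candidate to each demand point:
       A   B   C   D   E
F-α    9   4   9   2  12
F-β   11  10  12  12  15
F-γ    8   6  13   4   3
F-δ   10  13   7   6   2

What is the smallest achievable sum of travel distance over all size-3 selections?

23

Open {F-α, F-γ, F-δ}.
  A→F-γ 8, B→F-α 4, C→F-δ 7, D→F-α 2, E→F-δ 2  ⇒ total 23.
Compare {F-α, F-β, F-δ}: total 24.
Compare {F-α, F-β, F-γ}: total 26.
No size-3 selection does better; minimum is 23.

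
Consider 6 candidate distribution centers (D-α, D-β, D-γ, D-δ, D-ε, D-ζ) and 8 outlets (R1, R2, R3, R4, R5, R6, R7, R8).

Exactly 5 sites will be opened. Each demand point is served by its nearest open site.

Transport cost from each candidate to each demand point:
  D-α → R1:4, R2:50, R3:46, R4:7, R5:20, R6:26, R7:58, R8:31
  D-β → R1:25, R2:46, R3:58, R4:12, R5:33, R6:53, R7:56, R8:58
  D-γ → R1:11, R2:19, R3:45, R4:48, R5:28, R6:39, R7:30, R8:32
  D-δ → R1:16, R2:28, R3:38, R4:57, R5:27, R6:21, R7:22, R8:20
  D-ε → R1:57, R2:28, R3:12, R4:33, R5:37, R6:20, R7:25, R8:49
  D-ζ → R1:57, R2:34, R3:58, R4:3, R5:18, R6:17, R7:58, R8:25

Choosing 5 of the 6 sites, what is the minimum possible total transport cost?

115

Open {D-α, D-γ, D-δ, D-ε, D-ζ}.
  R1→D-α 4, R2→D-γ 19, R3→D-ε 12, R4→D-ζ 3, R5→D-ζ 18, R6→D-ζ 17, R7→D-δ 22, R8→D-δ 20  ⇒ total 115.
Compare {D-β, D-γ, D-δ, D-ε, D-ζ}: total 122.
Compare {D-α, D-β, D-γ, D-ε, D-ζ}: total 123.
No size-5 selection does better; minimum is 115.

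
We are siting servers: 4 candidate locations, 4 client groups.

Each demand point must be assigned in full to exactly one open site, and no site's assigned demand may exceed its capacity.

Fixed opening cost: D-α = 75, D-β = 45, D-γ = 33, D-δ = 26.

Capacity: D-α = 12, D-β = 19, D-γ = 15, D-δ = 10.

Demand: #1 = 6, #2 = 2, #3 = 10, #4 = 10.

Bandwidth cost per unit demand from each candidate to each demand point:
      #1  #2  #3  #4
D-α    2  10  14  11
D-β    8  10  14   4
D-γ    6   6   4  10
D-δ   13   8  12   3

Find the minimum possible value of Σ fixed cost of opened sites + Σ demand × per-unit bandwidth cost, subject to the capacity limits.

Open {D-β, D-γ}; cheapest assignment that respects the capacities:
  D-β (cap 19, load 16): #1, #4 — cost 6×8 + 10×4 = 88
  D-γ (cap 15, load 12): #2, #3 — cost 2×6 + 10×4 = 52
  Shipping 140, fixed 78 → total 218.
  Any other capacity-feasible assignment to {D-β, D-γ} ships for at least 140.
Compare {D-α, D-γ, D-δ}: its best feasible assignment gives total 228.
Compare {D-β, D-γ, D-δ}: its best feasible assignment gives total 234.
Every other set of open sites that can feasibly serve all demand totals ≥ 228 even under its best assignment. Minimum: 218.

218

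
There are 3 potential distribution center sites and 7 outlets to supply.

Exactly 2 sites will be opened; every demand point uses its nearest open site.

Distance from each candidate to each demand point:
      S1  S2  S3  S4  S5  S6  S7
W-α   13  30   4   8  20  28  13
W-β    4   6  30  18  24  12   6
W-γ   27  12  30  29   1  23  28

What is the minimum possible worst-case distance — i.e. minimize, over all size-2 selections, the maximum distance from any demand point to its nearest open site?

20

Open {W-α, W-β}.
  Farthest demand point is S5 at distance 20 (to W-α); all others are ≤ 20.
With {W-α, W-γ} the worst case is 23.
With {W-β, W-γ} the worst case is 30.
No size-2 selection achieves below 20.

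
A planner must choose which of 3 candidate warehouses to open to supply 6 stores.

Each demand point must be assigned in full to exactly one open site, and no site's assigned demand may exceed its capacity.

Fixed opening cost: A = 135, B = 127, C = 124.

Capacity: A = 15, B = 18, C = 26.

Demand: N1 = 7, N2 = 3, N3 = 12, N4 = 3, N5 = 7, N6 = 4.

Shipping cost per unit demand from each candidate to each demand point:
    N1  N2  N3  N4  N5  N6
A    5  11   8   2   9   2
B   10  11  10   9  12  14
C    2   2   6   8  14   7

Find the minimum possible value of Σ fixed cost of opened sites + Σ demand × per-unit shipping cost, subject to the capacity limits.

428

Open {A, C}; cheapest assignment that respects the capacities:
  A (cap 15, load 14): N4, N5, N6 — cost 3×2 + 7×9 + 4×2 = 77
  C (cap 26, load 22): N1, N2, N3 — cost 7×2 + 3×2 + 12×6 = 92
  Shipping 169, fixed 259 → total 428.
  Any other capacity-feasible assignment to {A, C} ships for at least 169.
Compare {B, C}: its best feasible assignment gives total 482.
Compare {A, B, C}: its best feasible assignment gives total 555.
Every other set of open sites that can feasibly serve all demand totals ≥ 482 even under its best assignment. Minimum: 428.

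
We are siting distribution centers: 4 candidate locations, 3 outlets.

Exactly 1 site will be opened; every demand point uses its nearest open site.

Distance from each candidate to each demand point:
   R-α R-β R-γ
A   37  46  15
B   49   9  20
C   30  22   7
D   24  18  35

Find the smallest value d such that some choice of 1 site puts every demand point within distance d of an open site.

Open {C}.
  Farthest demand point is R-α at distance 30 (to C); all others are ≤ 30.
With {D} the worst case is 35.
With {A} the worst case is 46.
No size-1 selection achieves below 30.

30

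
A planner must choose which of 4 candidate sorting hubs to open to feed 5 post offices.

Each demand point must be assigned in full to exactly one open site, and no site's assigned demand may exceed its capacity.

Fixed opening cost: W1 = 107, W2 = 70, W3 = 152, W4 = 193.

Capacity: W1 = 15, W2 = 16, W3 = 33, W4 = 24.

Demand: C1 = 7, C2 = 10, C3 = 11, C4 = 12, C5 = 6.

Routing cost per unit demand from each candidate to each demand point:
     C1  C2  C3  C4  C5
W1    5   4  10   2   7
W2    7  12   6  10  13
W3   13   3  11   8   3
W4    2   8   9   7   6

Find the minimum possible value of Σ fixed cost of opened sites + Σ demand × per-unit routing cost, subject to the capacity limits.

558

Open {W1, W2, W3}; cheapest assignment that respects the capacities:
  W1 (cap 15, load 12): C4 — cost 12×2 = 24
  W2 (cap 16, load 11): C3 — cost 11×6 = 66
  W3 (cap 33, load 23): C1, C2, C5 — cost 7×13 + 10×3 + 6×3 = 139
  Shipping 229, fixed 329 → total 558.
  Any other capacity-feasible assignment to {W1, W2, W3} ships for at least 229.
Compare {W1, W3}: its best feasible assignment gives total 583.
Compare {W1, W2, W4}: its best feasible assignment gives total 590.
Every other set of open sites that can feasibly serve all demand totals ≥ 583 even under its best assignment. Minimum: 558.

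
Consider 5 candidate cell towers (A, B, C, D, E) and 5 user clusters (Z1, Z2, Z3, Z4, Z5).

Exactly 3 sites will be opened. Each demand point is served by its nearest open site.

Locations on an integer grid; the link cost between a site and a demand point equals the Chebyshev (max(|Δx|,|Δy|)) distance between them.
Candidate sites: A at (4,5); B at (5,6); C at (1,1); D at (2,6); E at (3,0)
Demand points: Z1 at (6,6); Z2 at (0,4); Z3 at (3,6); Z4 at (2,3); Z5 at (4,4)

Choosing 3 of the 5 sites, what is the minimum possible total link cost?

7

Open {A, B, D}.
  Z1→B 1, Z2→D 2, Z3→A 1, Z4→A 2, Z5→A 1  ⇒ total 7.
Compare {A, B, C}: total 8.
Compare {A, C, D}: total 8.
No size-3 selection does better; minimum is 7.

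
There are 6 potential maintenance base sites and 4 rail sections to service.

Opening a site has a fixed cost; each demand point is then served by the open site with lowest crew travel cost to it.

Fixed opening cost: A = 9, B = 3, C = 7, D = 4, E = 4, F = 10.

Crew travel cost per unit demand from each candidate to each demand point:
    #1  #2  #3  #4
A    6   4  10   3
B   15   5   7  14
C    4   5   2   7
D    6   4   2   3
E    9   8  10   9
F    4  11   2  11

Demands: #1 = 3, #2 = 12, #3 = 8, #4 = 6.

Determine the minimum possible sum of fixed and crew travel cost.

104

Open {D}: assign each demand point to its cheapest open site.
  #1→D 3×6=18, #2→D 12×4=48, #3→D 8×2=16, #4→D 6×3=18
  crew travel cost 100, fixed 4 → total 104.
Compare {C, D}: crew travel cost 94 + fixed 11 = 105.
Compare {B, D}: crew travel cost 100 + fixed 7 = 107.
Compare {D, E}: crew travel cost 100 + fixed 8 = 108.
All other subsets cost ≥ 105. Minimum total cost: 104.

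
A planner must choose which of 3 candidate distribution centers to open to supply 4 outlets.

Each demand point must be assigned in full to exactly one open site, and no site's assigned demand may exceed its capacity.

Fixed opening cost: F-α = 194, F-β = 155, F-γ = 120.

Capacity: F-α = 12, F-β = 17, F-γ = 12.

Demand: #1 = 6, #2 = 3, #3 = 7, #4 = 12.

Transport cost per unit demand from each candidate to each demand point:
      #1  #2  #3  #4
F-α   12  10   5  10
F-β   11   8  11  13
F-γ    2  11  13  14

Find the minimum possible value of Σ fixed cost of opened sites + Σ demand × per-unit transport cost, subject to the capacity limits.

Open {F-β, F-γ}; cheapest assignment that respects the capacities:
  F-β (cap 17, load 16): #1, #2, #3 — cost 6×11 + 3×8 + 7×11 = 167
  F-γ (cap 12, load 12): #4 — cost 12×14 = 168
  Shipping 335, fixed 275 → total 610.
  Any other capacity-feasible assignment to {F-β, F-γ} ships for at least 335.
Compare {F-α, F-β}: its best feasible assignment gives total 636.
Compare {F-α, F-β, F-γ}: its best feasible assignment gives total 696.
Every other set of open sites that can feasibly serve all demand totals ≥ 636 even under its best assignment. Minimum: 610.

610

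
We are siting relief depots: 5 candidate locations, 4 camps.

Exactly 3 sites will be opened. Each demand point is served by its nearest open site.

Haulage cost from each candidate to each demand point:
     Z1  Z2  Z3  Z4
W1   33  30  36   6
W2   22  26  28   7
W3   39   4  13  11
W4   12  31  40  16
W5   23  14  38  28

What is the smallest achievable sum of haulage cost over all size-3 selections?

Open {W1, W3, W4}.
  Z1→W4 12, Z2→W3 4, Z3→W3 13, Z4→W1 6  ⇒ total 35.
Compare {W2, W3, W4}: total 36.
Compare {W3, W4, W5}: total 40.
No size-3 selection does better; minimum is 35.

35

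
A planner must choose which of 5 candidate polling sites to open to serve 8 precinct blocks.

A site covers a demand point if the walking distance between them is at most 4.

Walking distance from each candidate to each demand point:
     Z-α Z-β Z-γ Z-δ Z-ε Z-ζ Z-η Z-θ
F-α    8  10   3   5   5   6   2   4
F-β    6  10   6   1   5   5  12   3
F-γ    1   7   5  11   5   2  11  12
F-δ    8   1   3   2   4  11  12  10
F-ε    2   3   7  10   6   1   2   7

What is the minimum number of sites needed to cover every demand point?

3

Coverage sets (demand points within 4 of each site):
  F-α: {Z-γ, Z-η, Z-θ}
  F-β: {Z-δ, Z-θ}
  F-γ: {Z-α, Z-ζ}
  F-δ: {Z-β, Z-γ, Z-δ, Z-ε}
  F-ε: {Z-α, Z-β, Z-ζ, Z-η}
No 2 sites suffice: every size-2 union leaves at least one demand point uncovered.
But {F-α, F-γ, F-δ} covers everything, so the minimum is 3.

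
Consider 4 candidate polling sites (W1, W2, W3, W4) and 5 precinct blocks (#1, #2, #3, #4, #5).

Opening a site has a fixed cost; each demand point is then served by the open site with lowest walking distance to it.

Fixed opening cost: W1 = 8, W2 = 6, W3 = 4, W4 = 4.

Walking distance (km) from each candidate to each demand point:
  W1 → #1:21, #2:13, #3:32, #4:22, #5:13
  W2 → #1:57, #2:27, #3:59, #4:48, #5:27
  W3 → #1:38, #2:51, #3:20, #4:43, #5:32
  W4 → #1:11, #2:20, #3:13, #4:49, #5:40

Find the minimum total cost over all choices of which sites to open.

84

Open {W1, W4}: assign each demand point to its cheapest open site.
  #1→W4 11, #2→W1 13, #3→W4 13, #4→W1 22, #5→W1 13
  walking distance 72, fixed 12 → total 84.
Compare {W1, W3, W4}: walking distance 72 + fixed 16 = 88.
Compare {W1, W2, W4}: walking distance 72 + fixed 18 = 90.
Compare {W1, W2, W3, W4}: walking distance 72 + fixed 22 = 94.
All other subsets cost ≥ 88. Minimum total cost: 84.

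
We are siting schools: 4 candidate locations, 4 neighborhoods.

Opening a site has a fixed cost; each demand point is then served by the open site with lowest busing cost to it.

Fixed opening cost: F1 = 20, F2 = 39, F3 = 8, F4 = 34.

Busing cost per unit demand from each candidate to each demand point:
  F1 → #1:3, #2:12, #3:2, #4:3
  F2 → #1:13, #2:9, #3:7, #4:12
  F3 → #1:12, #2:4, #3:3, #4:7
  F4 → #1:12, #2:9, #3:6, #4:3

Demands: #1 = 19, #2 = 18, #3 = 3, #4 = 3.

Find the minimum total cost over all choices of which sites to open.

Open {F1, F3}: assign each demand point to its cheapest open site.
  #1→F1 19×3=57, #2→F3 18×4=72, #3→F1 3×2=6, #4→F1 3×3=9
  busing cost 144, fixed 28 → total 172.
Compare {F1, F3, F4}: busing cost 144 + fixed 62 = 206.
Compare {F1, F2, F3}: busing cost 144 + fixed 67 = 211.
Compare {F1, F2, F3, F4}: busing cost 144 + fixed 101 = 245.
All other subsets cost ≥ 206. Minimum total cost: 172.

172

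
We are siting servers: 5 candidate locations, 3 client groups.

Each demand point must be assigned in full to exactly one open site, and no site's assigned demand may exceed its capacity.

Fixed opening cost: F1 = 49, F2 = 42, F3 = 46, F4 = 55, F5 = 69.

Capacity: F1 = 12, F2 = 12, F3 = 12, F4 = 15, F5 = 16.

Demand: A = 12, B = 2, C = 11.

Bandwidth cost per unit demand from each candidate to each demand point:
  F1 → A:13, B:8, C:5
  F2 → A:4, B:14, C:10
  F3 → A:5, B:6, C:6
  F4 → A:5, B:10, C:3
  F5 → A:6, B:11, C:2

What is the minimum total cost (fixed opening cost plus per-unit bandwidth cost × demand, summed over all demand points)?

198

Open {F2, F4}; cheapest assignment that respects the capacities:
  F2 (cap 12, load 12): A — cost 12×4 = 48
  F4 (cap 15, load 13): B, C — cost 2×10 + 11×3 = 53
  Shipping 101, fixed 97 → total 198.
  Any other capacity-feasible assignment to {F2, F4} ships for at least 101.
Compare {F2, F5}: its best feasible assignment gives total 203.
Compare {F3, F4}: its best feasible assignment gives total 214.
Every other set of open sites that can feasibly serve all demand totals ≥ 203 even under its best assignment. Minimum: 198.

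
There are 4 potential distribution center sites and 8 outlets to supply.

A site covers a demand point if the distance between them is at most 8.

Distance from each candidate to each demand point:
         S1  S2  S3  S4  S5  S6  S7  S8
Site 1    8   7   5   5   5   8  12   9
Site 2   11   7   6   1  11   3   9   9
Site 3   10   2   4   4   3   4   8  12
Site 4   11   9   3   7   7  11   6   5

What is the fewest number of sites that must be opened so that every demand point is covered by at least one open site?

2

Coverage sets (demand points within 8 of each site):
  Site 1: {S1, S2, S3, S4, S5, S6}
  Site 2: {S2, S3, S4, S6}
  Site 3: {S2, S3, S4, S5, S6, S7}
  Site 4: {S3, S4, S5, S7, S8}
No single site covers all 8 demand points.
But {Site 1, Site 4} covers everything, so the minimum is 2.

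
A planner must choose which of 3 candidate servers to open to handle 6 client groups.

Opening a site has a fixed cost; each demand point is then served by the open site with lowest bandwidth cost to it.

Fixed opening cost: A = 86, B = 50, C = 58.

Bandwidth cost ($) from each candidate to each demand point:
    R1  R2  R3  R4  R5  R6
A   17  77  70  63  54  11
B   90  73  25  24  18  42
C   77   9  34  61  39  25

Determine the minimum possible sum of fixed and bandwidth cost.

Open {B, C}: assign each demand point to its cheapest open site.
  R1→C 77, R2→C 9, R3→B 25, R4→B 24, R5→B 18, R6→C 25
  bandwidth cost 178, fixed 108 → total 286.
Compare {A, B, C}: bandwidth cost 104 + fixed 194 = 298.
Compare {C}: bandwidth cost 245 + fixed 58 = 303.
Compare {A, B}: bandwidth cost 168 + fixed 136 = 304.
All other subsets cost ≥ 298. Minimum total cost: 286.

286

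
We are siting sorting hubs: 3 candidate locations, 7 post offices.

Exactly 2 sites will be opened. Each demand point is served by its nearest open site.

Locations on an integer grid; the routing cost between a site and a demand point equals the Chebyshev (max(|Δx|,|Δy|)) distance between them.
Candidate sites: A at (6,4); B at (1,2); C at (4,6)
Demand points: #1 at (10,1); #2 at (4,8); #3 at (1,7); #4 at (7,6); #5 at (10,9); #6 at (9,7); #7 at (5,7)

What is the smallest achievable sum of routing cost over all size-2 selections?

20

Open {A, C}.
  #1→A 4, #2→C 2, #3→C 3, #4→A 2, #5→A 5, #6→A 3, #7→C 1  ⇒ total 20.
Compare {A, B}: total 26.
Compare {B, C}: total 26.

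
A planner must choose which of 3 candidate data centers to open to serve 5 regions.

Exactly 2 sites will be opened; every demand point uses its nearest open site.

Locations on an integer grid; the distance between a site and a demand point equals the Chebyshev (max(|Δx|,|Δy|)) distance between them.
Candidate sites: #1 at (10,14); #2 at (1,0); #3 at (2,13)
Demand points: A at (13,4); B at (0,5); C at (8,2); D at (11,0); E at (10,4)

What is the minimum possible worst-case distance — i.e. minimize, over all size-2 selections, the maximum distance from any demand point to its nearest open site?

Open {#1, #2}.
  Farthest demand point is A at distance 10 (to #1); all others are ≤ 10.
With {#2, #3} the worst case is 11.
With {#1, #3} the worst case is 13.
No size-2 selection achieves below 10.

10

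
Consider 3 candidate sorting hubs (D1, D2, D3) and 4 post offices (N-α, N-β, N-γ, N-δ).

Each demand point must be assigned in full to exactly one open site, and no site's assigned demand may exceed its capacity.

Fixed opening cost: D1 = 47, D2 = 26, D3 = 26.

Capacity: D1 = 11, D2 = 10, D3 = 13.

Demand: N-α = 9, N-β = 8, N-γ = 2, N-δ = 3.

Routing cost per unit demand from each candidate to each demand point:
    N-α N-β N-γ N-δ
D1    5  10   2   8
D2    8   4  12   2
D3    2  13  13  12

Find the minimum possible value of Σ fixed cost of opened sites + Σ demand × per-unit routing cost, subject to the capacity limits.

162

Open {D2, D3}; cheapest assignment that respects the capacities:
  D2 (cap 10, load 10): N-β, N-γ — cost 8×4 + 2×12 = 56
  D3 (cap 13, load 12): N-α, N-δ — cost 9×2 + 3×12 = 54
  Shipping 110, fixed 52 → total 162.
  Any other capacity-feasible assignment to {D2, D3} ships for at least 110.
Compare {D1, D2, D3}: its best feasible assignment gives total 177.
Compare {D1, D3}: its best feasible assignment gives total 211.
Every other set of open sites that can feasibly serve all demand totals ≥ 177 even under its best assignment. Minimum: 162.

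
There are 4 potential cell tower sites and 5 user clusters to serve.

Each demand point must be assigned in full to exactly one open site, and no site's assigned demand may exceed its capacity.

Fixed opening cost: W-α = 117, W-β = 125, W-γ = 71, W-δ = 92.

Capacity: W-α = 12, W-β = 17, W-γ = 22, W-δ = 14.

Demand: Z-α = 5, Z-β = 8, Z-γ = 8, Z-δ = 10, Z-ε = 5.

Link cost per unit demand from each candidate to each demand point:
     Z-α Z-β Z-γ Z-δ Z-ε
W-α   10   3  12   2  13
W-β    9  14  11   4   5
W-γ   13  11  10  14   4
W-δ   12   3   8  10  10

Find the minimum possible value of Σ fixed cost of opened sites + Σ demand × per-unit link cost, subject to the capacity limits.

469

Open {W-β, W-γ}; cheapest assignment that respects the capacities:
  W-β (cap 17, load 15): Z-α, Z-δ — cost 5×9 + 10×4 = 85
  W-γ (cap 22, load 21): Z-β, Z-γ, Z-ε — cost 8×11 + 8×10 + 5×4 = 188
  Shipping 273, fixed 196 → total 469.
  Any other capacity-feasible assignment to {W-β, W-γ} ships for at least 273.
Compare {W-α, W-γ, W-δ}: its best feasible assignment gives total 484.
Compare {W-β, W-γ, W-δ}: its best feasible assignment gives total 497.
Every other set of open sites that can feasibly serve all demand totals ≥ 484 even under its best assignment. Minimum: 469.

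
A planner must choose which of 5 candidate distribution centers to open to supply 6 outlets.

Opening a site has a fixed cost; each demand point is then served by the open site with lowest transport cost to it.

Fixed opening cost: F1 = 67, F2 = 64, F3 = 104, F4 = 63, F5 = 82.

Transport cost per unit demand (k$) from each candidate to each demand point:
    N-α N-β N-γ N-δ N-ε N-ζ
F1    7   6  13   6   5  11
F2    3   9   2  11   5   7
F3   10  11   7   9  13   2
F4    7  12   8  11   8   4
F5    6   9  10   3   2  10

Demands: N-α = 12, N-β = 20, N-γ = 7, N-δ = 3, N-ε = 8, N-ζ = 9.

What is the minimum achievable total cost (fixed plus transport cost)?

Open {F1, F2}: assign each demand point to its cheapest open site.
  N-α→F2 12×3=36, N-β→F1 20×6=120, N-γ→F2 7×2=14, N-δ→F1 3×6=18, N-ε→F1 8×5=40, N-ζ→F2 9×7=63
  transport cost 291, fixed 131 → total 422.
Compare {F2}: transport cost 366 + fixed 64 = 430.
Compare {F1, F2, F4}: transport cost 264 + fixed 194 = 458.
Compare {F2, F5}: transport cost 318 + fixed 146 = 464.
All other subsets cost ≥ 430. Minimum total cost: 422.

422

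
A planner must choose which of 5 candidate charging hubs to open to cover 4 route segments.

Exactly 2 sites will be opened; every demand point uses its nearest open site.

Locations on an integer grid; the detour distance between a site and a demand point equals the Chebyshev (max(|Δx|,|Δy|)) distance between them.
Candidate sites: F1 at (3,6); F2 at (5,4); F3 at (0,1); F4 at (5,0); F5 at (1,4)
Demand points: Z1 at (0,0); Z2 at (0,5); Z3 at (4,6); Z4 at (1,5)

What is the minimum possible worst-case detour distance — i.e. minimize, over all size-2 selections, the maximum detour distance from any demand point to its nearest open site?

3

Open {F1, F3}.
  Farthest demand point is Z2 at detour distance 3 (to F1); all others are ≤ 3.
With {F3, F5} the worst case is 3.
With {F1, F5} the worst case is 4.
No size-2 selection achieves below 3.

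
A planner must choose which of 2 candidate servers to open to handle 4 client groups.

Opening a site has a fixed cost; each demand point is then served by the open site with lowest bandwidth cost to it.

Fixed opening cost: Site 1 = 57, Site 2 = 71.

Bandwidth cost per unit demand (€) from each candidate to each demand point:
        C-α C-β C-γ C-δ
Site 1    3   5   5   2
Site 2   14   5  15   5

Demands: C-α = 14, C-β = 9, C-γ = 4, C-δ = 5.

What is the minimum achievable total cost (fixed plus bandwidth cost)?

Open {Site 1}: assign each demand point to its cheapest open site.
  C-α→Site 1 14×3=42, C-β→Site 1 9×5=45, C-γ→Site 1 4×5=20, C-δ→Site 1 5×2=10
  bandwidth cost 117, fixed 57 → total 174.
Compare {Site 1, Site 2}: bandwidth cost 117 + fixed 128 = 245.
Compare {Site 2}: bandwidth cost 326 + fixed 71 = 397.

174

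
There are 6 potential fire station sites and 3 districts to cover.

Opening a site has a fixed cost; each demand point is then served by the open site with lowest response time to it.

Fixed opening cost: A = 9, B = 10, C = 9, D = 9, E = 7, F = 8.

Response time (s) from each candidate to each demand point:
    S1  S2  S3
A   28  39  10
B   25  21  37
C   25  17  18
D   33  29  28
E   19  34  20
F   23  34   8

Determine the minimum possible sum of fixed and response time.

Open {C, F}: assign each demand point to its cheapest open site.
  S1→F 23, S2→C 17, S3→F 8
  response time 48, fixed 17 → total 65.
Compare {C, E, F}: response time 44 + fixed 24 = 68.
Compare {C}: response time 60 + fixed 9 = 69.
Compare {A, C}: response time 52 + fixed 18 = 70.
All other subsets cost ≥ 68. Minimum total cost: 65.

65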